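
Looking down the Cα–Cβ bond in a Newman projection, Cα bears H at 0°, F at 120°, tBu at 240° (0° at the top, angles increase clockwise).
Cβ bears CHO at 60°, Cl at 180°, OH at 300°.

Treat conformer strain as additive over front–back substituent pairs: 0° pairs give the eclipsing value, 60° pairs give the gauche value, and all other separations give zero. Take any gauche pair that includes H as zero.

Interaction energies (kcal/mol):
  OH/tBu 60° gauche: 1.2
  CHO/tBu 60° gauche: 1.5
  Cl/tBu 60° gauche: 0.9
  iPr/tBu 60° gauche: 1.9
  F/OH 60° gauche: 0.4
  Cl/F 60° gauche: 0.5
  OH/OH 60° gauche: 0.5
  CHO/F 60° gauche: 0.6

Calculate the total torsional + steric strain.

This conformer (staggered): F–CHO gauche, F–Cl gauche, tBu–Cl gauche, tBu–OH gauche; 0.6 + 0.5 + 0.9 + 1.2 = 3.2 kcal/mol.

3.2 kcal/mol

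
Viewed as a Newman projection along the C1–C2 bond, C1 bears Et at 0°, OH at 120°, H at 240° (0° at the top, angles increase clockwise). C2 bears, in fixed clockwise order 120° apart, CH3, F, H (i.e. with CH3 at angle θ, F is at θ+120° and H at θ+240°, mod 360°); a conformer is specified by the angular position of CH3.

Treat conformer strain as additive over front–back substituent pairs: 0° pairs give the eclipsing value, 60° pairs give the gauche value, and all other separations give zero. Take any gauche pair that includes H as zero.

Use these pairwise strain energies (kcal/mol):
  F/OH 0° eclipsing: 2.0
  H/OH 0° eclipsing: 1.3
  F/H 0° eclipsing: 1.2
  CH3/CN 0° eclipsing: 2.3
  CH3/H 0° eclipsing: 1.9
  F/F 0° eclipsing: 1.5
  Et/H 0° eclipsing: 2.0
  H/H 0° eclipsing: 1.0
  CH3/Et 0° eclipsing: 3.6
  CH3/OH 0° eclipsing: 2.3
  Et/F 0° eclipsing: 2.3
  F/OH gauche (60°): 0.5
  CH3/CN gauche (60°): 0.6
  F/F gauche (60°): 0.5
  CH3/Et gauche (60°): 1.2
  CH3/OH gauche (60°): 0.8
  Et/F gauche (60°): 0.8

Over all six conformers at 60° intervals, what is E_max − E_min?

CH3 at 0° (eclipsed): Et–CH3 eclipsed, OH–F eclipsed, H–H eclipsed; 3.6 + 2.0 + 1.0 = 6.6 kcal/mol.
CH3 at 60° (staggered): Et–CH3 gauche, OH–CH3 gauche, OH–F gauche; 1.2 + 0.8 + 0.5 = 2.5 kcal/mol.
CH3 at 120° (eclipsed): Et–H eclipsed, OH–CH3 eclipsed, H–F eclipsed; 2.0 + 2.3 + 1.2 = 5.5 kcal/mol.
CH3 at 180° (staggered): Et–F gauche, OH–CH3 gauche; 0.8 + 0.8 = 1.6 kcal/mol.
CH3 at 240° (eclipsed): Et–F eclipsed, OH–H eclipsed, H–CH3 eclipsed; 2.3 + 1.3 + 1.9 = 5.5 kcal/mol.
CH3 at 300° (staggered): Et–CH3 gauche, Et–F gauche, OH–F gauche; 1.2 + 0.8 + 0.5 = 2.5 kcal/mol.
Max at 0° (6.6 kcal/mol), min at 180° (1.6 kcal/mol); barrier = 5.0 kcal/mol.

5.0 kcal/mol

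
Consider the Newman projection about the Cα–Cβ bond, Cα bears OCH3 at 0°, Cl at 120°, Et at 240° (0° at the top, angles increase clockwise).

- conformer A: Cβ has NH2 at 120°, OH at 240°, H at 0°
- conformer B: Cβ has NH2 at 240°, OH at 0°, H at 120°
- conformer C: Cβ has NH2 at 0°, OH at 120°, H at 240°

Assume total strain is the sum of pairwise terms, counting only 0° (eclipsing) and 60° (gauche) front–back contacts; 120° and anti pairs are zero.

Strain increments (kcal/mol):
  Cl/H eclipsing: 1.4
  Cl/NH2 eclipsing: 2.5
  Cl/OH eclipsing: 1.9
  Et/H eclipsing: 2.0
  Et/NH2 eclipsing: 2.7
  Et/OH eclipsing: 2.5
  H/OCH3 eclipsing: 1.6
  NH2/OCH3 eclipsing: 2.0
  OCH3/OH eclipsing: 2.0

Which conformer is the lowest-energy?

C

A is eclipsed. OCH3 at 0° is eclipsed with H at 0° (1.6); Cl at 120° is eclipsed with NH2 at 120° (2.5); Et at 240° is eclipsed with OH at 240° (2.5). Total 6.6 kcal/mol.
B is eclipsed. OCH3 at 0° is eclipsed with OH at 0° (2.0); Cl at 120° is eclipsed with H at 120° (1.4); Et at 240° is eclipsed with NH2 at 240° (2.7). Total 6.1 kcal/mol.
C is eclipsed. OCH3 at 0° is eclipsed with NH2 at 0° (2.0); Cl at 120° is eclipsed with OH at 120° (1.9); Et at 240° is eclipsed with H at 240° (2.0). Total 5.9 kcal/mol.
C has the lowest total (5.9 kcal/mol).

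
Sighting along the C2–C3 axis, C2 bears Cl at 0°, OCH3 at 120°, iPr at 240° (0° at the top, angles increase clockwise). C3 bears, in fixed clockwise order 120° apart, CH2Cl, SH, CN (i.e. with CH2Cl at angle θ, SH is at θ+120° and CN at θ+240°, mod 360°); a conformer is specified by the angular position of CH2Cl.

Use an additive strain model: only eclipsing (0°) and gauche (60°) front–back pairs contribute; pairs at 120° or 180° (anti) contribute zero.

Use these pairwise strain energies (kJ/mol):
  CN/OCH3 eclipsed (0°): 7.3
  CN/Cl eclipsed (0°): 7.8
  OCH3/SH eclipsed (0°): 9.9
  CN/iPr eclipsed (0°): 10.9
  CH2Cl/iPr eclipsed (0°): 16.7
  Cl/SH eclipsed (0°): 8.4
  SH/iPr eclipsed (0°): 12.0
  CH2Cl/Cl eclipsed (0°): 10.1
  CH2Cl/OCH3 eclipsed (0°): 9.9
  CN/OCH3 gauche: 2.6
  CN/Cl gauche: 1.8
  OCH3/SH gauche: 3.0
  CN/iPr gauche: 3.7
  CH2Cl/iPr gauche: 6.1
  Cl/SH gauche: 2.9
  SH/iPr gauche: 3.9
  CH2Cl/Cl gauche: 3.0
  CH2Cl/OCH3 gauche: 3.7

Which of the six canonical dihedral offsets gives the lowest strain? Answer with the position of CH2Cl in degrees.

60°

CH2Cl at 0° (eclipsed): Cl(0°)/CH2Cl(0°) eclipsed 10.1; OCH3(120°)/SH(120°) eclipsed 9.9; iPr(240°)/CN(240°) eclipsed 10.9 → 30.9 kJ/mol.
CH2Cl at 60° (staggered): Cl(0°)/CH2Cl(60°) gauche 3.0; Cl(0°)/CN(300°) gauche 1.8; OCH3(120°)/CH2Cl(60°) gauche 3.7; OCH3(120°)/SH(180°) gauche 3.0; iPr(240°)/SH(180°) gauche 3.9; iPr(240°)/CN(300°) gauche 3.7 → 19.1 kJ/mol.
CH2Cl at 120° (eclipsed): Cl(0°)/CN(0°) eclipsed 7.8; OCH3(120°)/CH2Cl(120°) eclipsed 9.9; iPr(240°)/SH(240°) eclipsed 12.0 → 29.7 kJ/mol.
CH2Cl at 180° (staggered): Cl(0°)/SH(300°) gauche 2.9; Cl(0°)/CN(60°) gauche 1.8; OCH3(120°)/CH2Cl(180°) gauche 3.7; OCH3(120°)/CN(60°) gauche 2.6; iPr(240°)/CH2Cl(180°) gauche 6.1; iPr(240°)/SH(300°) gauche 3.9 → 21.0 kJ/mol.
CH2Cl at 240° (eclipsed): Cl(0°)/SH(0°) eclipsed 8.4; OCH3(120°)/CN(120°) eclipsed 7.3; iPr(240°)/CH2Cl(240°) eclipsed 16.7 → 32.4 kJ/mol.
CH2Cl at 300° (staggered): Cl(0°)/CH2Cl(300°) gauche 3.0; Cl(0°)/SH(60°) gauche 2.9; OCH3(120°)/SH(60°) gauche 3.0; OCH3(120°)/CN(180°) gauche 2.6; iPr(240°)/CH2Cl(300°) gauche 6.1; iPr(240°)/CN(180°) gauche 3.7 → 21.3 kJ/mol.
The minimum (19.1 kJ/mol) occurs with CH2Cl at 60°.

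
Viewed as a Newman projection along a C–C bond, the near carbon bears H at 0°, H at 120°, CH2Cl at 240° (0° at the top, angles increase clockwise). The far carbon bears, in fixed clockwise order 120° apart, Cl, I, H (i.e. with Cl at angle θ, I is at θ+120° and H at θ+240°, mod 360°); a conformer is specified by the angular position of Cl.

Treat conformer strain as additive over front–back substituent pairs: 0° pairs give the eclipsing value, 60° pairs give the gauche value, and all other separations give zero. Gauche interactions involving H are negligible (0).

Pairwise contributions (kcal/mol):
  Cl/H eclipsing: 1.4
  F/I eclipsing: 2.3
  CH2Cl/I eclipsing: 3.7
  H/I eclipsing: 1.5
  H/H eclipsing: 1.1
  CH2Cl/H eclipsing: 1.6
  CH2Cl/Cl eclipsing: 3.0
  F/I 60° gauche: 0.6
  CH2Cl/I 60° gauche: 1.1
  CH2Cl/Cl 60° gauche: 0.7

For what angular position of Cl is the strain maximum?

Cl at 0° is eclipsed. H at 0° is eclipsed with Cl at 0° (1.4); H at 120° is eclipsed with I at 120° (1.5); CH2Cl at 240° is eclipsed with H at 240° (1.6). Total 4.5 kcal/mol.
Cl at 60° is staggered. CH2Cl at 240° is gauche with I at 180° (1.1). Total 1.1 kcal/mol.
Cl at 120° is eclipsed. H at 0° is eclipsed with H at 0° (1.1); H at 120° is eclipsed with Cl at 120° (1.4); CH2Cl at 240° is eclipsed with I at 240° (3.7). Total 6.2 kcal/mol.
Cl at 180° is staggered. CH2Cl at 240° is gauche with Cl at 180° (0.7); CH2Cl at 240° is gauche with I at 300° (1.1). Total 1.8 kcal/mol.
Cl at 240° is eclipsed. H at 0° is eclipsed with I at 0° (1.5); H at 120° is eclipsed with H at 120° (1.1); CH2Cl at 240° is eclipsed with Cl at 240° (3.0). Total 5.6 kcal/mol.
Cl at 300° is staggered. CH2Cl at 240° is gauche with Cl at 300° (0.7). Total 0.7 kcal/mol.
The maximum (6.2 kcal/mol) occurs with Cl at 120°.

120°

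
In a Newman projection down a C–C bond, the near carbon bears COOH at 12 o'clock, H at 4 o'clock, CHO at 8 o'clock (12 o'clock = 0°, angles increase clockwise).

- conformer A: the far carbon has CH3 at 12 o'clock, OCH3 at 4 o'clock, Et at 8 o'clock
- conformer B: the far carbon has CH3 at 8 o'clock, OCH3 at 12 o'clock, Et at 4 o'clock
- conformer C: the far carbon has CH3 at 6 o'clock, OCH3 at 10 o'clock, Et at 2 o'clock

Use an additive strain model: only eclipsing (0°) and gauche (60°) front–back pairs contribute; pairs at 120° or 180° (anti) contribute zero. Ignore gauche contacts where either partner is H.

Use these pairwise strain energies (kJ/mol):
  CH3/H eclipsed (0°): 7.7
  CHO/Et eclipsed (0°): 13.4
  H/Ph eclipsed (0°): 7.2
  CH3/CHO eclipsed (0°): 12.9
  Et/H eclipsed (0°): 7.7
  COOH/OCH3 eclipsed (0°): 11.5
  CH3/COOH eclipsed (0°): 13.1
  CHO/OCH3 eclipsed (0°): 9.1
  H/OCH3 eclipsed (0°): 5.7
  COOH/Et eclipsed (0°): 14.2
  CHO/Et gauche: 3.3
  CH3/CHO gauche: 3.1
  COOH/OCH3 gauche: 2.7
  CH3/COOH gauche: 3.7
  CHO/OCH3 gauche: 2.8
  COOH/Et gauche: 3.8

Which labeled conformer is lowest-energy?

A (eclipsed): COOH–CH3 eclipsed, H–OCH3 eclipsed, CHO–Et eclipsed; 13.1 + 5.7 + 13.4 = 32.2 kJ/mol.
B (eclipsed): COOH–OCH3 eclipsed, H–Et eclipsed, CHO–CH3 eclipsed; 11.5 + 7.7 + 12.9 = 32.1 kJ/mol.
C (staggered): COOH–OCH3 gauche, COOH–Et gauche, CHO–CH3 gauche, CHO–OCH3 gauche; 2.7 + 3.8 + 3.1 + 2.8 = 12.4 kJ/mol.
C has the lowest total (12.4 kJ/mol).

C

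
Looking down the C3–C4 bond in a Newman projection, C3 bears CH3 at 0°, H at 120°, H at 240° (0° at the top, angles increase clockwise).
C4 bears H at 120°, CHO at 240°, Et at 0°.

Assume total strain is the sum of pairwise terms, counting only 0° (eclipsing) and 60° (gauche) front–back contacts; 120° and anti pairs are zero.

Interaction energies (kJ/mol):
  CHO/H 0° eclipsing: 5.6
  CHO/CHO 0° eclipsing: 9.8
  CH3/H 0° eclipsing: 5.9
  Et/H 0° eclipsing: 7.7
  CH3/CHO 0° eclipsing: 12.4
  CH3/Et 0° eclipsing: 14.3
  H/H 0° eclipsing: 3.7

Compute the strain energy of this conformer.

23.6 kJ/mol

This conformer is eclipsed. CH3 at 0° is eclipsed with Et at 0° (14.3); H at 120° is eclipsed with H at 120° (3.7); H at 240° is eclipsed with CHO at 240° (5.6). Total 23.6 kJ/mol.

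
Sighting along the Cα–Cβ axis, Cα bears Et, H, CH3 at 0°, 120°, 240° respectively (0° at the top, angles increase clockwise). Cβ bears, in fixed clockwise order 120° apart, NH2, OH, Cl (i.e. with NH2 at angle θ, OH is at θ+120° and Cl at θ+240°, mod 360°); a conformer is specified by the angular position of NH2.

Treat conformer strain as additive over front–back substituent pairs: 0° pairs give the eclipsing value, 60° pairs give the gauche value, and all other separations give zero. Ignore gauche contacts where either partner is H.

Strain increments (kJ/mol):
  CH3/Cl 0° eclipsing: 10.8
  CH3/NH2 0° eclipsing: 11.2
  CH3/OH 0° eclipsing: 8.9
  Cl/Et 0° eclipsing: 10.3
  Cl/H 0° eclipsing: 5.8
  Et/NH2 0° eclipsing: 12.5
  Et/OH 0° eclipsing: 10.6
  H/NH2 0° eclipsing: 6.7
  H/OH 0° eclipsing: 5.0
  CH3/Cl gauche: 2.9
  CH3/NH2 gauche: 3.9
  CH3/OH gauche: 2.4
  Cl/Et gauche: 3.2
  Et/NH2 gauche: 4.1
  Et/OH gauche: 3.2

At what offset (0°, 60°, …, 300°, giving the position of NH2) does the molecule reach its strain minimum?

NH2 at 0° (eclipsed): Et(0°)/NH2(0°) eclipsed 12.5; H(120°)/OH(120°) eclipsed 5.0; CH3(240°)/Cl(240°) eclipsed 10.8 → 28.3 kJ/mol.
NH2 at 60° (staggered): Et(0°)/NH2(60°) gauche 4.1; Et(0°)/Cl(300°) gauche 3.2; CH3(240°)/OH(180°) gauche 2.4; CH3(240°)/Cl(300°) gauche 2.9 → 12.6 kJ/mol.
NH2 at 120° (eclipsed): Et(0°)/Cl(0°) eclipsed 10.3; H(120°)/NH2(120°) eclipsed 6.7; CH3(240°)/OH(240°) eclipsed 8.9 → 25.9 kJ/mol.
NH2 at 180° (staggered): Et(0°)/OH(300°) gauche 3.2; Et(0°)/Cl(60°) gauche 3.2; CH3(240°)/NH2(180°) gauche 3.9; CH3(240°)/OH(300°) gauche 2.4 → 12.7 kJ/mol.
NH2 at 240° (eclipsed): Et(0°)/OH(0°) eclipsed 10.6; H(120°)/Cl(120°) eclipsed 5.8; CH3(240°)/NH2(240°) eclipsed 11.2 → 27.6 kJ/mol.
NH2 at 300° (staggered): Et(0°)/NH2(300°) gauche 4.1; Et(0°)/OH(60°) gauche 3.2; CH3(240°)/NH2(300°) gauche 3.9; CH3(240°)/Cl(180°) gauche 2.9 → 14.1 kJ/mol.
The minimum (12.6 kJ/mol) occurs with NH2 at 60°.

60°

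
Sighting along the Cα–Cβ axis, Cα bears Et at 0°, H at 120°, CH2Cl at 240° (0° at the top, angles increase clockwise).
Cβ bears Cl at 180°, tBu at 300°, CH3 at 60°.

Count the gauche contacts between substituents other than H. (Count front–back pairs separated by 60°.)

4

Non-H gauche pairs: Et(0°)/tBu(300°); Et(0°)/CH3(60°); CH2Cl(240°)/Cl(180°); CH2Cl(240°)/tBu(300°) — 4 interactions.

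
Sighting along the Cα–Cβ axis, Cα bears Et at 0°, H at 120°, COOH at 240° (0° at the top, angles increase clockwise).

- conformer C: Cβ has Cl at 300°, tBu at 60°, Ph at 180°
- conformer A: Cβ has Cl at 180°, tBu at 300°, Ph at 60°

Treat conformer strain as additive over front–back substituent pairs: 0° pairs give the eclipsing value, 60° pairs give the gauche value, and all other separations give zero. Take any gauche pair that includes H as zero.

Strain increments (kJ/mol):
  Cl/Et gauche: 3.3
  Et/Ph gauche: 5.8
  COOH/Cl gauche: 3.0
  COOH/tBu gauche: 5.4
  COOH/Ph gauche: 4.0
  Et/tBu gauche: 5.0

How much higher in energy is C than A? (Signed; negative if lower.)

C (staggered): Et–Cl gauche, Et–tBu gauche, COOH–Cl gauche, COOH–Ph gauche; 3.3 + 5.0 + 3.0 + 4.0 = 15.3 kJ/mol.
A (staggered): Et–tBu gauche, Et–Ph gauche, COOH–Cl gauche, COOH–tBu gauche; 5.0 + 5.8 + 3.0 + 5.4 = 19.2 kJ/mol.
E(C) − E(A) = 15.3 − 19.2 = -3.9 kJ/mol.

-3.9 kJ/mol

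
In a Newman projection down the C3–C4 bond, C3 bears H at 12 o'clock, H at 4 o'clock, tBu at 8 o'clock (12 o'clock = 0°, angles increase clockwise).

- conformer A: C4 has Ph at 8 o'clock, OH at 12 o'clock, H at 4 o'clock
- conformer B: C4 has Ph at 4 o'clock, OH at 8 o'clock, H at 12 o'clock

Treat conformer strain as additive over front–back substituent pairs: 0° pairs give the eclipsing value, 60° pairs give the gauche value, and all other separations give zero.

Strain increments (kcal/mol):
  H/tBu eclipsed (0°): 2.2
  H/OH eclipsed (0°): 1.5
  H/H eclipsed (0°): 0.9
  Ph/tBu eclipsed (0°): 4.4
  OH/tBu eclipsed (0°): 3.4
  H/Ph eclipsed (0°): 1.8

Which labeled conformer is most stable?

B

A is eclipsed. H at 0° is eclipsed with OH at 0° (1.5); H at 120° is eclipsed with H at 120° (0.9); tBu at 240° is eclipsed with Ph at 240° (4.4). Total 6.8 kcal/mol.
B is eclipsed. H at 0° is eclipsed with H at 0° (0.9); H at 120° is eclipsed with Ph at 120° (1.8); tBu at 240° is eclipsed with OH at 240° (3.4). Total 6.1 kcal/mol.
B has the lowest total (6.1 kcal/mol).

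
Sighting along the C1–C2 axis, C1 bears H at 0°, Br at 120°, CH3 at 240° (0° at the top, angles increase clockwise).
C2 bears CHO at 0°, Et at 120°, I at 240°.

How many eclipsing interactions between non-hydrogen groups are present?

2

Non-H eclipsing pairs: Br(120°)/Et(120°); CH3(240°)/I(240°) — 2 interactions.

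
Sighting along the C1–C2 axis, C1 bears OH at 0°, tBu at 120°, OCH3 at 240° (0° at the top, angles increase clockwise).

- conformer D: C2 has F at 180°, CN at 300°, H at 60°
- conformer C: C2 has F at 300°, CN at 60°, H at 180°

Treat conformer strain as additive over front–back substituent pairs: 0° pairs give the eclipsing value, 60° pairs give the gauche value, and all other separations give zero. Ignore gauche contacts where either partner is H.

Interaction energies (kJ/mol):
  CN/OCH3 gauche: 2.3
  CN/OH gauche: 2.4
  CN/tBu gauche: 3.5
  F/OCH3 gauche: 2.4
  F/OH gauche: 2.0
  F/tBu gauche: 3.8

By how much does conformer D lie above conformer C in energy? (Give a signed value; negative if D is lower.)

D is staggered. OH at 0° is gauche with CN at 300° (2.4); tBu at 120° is gauche with F at 180° (3.8); OCH3 at 240° is gauche with F at 180° (2.4); OCH3 at 240° is gauche with CN at 300° (2.3). Total 10.9 kJ/mol.
C is staggered. OH at 0° is gauche with F at 300° (2.0); OH at 0° is gauche with CN at 60° (2.4); tBu at 120° is gauche with CN at 60° (3.5); OCH3 at 240° is gauche with F at 300° (2.4). Total 10.3 kJ/mol.
E(D) − E(C) = 10.9 − 10.3 = +0.6 kJ/mol.

+0.6 kJ/mol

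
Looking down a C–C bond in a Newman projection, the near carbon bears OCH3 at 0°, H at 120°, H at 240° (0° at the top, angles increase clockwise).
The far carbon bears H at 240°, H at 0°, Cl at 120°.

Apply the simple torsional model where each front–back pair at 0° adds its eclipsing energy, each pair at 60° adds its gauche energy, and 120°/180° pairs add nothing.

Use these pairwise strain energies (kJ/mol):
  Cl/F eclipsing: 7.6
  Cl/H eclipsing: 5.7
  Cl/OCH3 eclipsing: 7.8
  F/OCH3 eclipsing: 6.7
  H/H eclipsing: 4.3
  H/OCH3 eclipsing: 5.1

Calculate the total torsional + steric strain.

This conformer is eclipsed. OCH3 at 0° is eclipsed with H at 0° (5.1); H at 120° is eclipsed with Cl at 120° (5.7); H at 240° is eclipsed with H at 240° (4.3). Total 15.1 kJ/mol.

15.1 kJ/mol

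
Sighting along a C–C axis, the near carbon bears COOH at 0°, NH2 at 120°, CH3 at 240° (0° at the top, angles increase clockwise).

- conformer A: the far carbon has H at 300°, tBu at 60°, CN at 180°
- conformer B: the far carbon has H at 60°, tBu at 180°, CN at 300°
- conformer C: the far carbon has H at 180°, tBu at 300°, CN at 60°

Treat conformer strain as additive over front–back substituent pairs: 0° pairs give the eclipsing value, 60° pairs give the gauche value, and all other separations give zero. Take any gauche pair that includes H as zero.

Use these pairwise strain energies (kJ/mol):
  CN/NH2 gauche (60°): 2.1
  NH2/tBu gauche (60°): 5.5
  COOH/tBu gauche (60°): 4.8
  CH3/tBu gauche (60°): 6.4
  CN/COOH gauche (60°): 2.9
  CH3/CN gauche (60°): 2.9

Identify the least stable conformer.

A (staggered): COOH(0°)/tBu(60°) gauche 4.8; NH2(120°)/tBu(60°) gauche 5.5; NH2(120°)/CN(180°) gauche 2.1; CH3(240°)/CN(180°) gauche 2.9 → 15.3 kJ/mol.
B (staggered): COOH(0°)/CN(300°) gauche 2.9; NH2(120°)/tBu(180°) gauche 5.5; CH3(240°)/tBu(180°) gauche 6.4; CH3(240°)/CN(300°) gauche 2.9 → 17.7 kJ/mol.
C (staggered): COOH(0°)/tBu(300°) gauche 4.8; COOH(0°)/CN(60°) gauche 2.9; NH2(120°)/CN(60°) gauche 2.1; CH3(240°)/tBu(300°) gauche 6.4 → 16.2 kJ/mol.
B has the highest total (17.7 kJ/mol).

B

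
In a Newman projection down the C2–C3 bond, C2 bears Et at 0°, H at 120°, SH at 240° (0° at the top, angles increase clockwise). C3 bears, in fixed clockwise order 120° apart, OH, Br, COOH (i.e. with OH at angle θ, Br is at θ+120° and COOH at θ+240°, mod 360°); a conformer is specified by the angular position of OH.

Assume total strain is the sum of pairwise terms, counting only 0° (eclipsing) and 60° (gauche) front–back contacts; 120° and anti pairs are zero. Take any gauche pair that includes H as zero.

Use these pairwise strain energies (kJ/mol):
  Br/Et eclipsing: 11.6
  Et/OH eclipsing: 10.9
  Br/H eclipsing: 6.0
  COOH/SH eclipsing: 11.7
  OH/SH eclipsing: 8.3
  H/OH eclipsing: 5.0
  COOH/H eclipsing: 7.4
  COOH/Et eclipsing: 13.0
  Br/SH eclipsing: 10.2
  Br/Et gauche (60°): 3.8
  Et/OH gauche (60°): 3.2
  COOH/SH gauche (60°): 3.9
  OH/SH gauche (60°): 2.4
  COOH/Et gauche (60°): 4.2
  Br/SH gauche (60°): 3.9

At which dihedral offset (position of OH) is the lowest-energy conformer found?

300°

OH at 0° (eclipsed): Et(0°)/OH(0°) eclipsed 10.9; H(120°)/Br(120°) eclipsed 6.0; SH(240°)/COOH(240°) eclipsed 11.7 → 28.6 kJ/mol.
OH at 60° (staggered): Et(0°)/OH(60°) gauche 3.2; Et(0°)/COOH(300°) gauche 4.2; SH(240°)/Br(180°) gauche 3.9; SH(240°)/COOH(300°) gauche 3.9 → 15.2 kJ/mol.
OH at 120° (eclipsed): Et(0°)/COOH(0°) eclipsed 13.0; H(120°)/OH(120°) eclipsed 5.0; SH(240°)/Br(240°) eclipsed 10.2 → 28.2 kJ/mol.
OH at 180° (staggered): Et(0°)/Br(300°) gauche 3.8; Et(0°)/COOH(60°) gauche 4.2; SH(240°)/OH(180°) gauche 2.4; SH(240°)/Br(300°) gauche 3.9 → 14.3 kJ/mol.
OH at 240° (eclipsed): Et(0°)/Br(0°) eclipsed 11.6; H(120°)/COOH(120°) eclipsed 7.4; SH(240°)/OH(240°) eclipsed 8.3 → 27.3 kJ/mol.
OH at 300° (staggered): Et(0°)/OH(300°) gauche 3.2; Et(0°)/Br(60°) gauche 3.8; SH(240°)/OH(300°) gauche 2.4; SH(240°)/COOH(180°) gauche 3.9 → 13.3 kJ/mol.
The minimum (13.3 kJ/mol) occurs with OH at 300°.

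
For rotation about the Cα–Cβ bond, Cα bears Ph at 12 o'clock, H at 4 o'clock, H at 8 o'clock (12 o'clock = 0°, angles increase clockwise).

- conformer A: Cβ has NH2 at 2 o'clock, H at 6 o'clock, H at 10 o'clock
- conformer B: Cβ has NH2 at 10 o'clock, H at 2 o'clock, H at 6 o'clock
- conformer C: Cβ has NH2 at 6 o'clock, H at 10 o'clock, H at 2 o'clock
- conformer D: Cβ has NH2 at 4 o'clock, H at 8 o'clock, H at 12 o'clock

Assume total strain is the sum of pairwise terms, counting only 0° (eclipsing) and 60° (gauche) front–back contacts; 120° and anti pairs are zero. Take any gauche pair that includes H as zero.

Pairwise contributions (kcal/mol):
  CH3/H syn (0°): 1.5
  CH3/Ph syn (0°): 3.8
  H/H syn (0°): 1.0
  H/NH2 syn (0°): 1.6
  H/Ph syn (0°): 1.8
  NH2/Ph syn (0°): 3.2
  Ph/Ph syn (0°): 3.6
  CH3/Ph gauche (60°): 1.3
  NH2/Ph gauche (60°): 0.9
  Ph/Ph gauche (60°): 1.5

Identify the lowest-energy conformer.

A (staggered): Ph–NH2 gauche; 0.9 = 0.9 kcal/mol.
B (staggered): Ph–NH2 gauche; 0.9 = 0.9 kcal/mol.
C (staggered): no non-H gauche contacts → 0.0 kcal/mol.
D (eclipsed): Ph–H eclipsed, H–NH2 eclipsed, H–H eclipsed; 1.8 + 1.6 + 1.0 = 4.4 kcal/mol.
C has the lowest total (0.0 kcal/mol).

C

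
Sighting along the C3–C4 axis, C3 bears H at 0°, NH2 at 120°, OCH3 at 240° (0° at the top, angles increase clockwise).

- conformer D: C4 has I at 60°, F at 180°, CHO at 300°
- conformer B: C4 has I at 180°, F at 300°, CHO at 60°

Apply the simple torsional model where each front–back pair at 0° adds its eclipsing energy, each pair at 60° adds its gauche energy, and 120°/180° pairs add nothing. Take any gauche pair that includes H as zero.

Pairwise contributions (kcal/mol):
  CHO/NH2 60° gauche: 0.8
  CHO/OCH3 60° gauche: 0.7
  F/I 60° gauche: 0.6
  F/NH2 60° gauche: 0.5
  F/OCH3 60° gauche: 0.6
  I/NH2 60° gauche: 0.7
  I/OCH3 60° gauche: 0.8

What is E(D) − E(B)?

D is staggered. NH2 at 120° is gauche with I at 60° (0.7); NH2 at 120° is gauche with F at 180° (0.5); OCH3 at 240° is gauche with F at 180° (0.6); OCH3 at 240° is gauche with CHO at 300° (0.7). Total 2.5 kcal/mol.
B is staggered. NH2 at 120° is gauche with I at 180° (0.7); NH2 at 120° is gauche with CHO at 60° (0.8); OCH3 at 240° is gauche with I at 180° (0.8); OCH3 at 240° is gauche with F at 300° (0.6). Total 2.9 kcal/mol.
E(D) − E(B) = 2.5 − 2.9 = -0.4 kcal/mol.

-0.4 kcal/mol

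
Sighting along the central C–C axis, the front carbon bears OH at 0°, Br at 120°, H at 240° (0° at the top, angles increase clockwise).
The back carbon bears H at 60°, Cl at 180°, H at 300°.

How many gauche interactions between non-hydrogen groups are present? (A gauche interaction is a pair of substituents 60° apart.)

1

Non-H gauche pairs: Br(120°)/Cl(180°) — 1 interaction.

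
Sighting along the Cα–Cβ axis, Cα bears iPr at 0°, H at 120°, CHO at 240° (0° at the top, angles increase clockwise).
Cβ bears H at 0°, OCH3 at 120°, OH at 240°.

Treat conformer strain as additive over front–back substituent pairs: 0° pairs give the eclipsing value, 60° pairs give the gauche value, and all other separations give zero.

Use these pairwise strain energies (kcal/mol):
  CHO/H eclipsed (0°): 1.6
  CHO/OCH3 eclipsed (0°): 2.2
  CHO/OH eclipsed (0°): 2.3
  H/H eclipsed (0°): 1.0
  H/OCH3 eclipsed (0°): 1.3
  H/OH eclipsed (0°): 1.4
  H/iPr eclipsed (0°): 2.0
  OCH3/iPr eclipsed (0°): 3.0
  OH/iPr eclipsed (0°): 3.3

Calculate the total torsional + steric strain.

This conformer (eclipsed): iPr(0°)/H(0°) eclipsed 2.0; H(120°)/OCH3(120°) eclipsed 1.3; CHO(240°)/OH(240°) eclipsed 2.3 → 5.6 kcal/mol.

5.6 kcal/mol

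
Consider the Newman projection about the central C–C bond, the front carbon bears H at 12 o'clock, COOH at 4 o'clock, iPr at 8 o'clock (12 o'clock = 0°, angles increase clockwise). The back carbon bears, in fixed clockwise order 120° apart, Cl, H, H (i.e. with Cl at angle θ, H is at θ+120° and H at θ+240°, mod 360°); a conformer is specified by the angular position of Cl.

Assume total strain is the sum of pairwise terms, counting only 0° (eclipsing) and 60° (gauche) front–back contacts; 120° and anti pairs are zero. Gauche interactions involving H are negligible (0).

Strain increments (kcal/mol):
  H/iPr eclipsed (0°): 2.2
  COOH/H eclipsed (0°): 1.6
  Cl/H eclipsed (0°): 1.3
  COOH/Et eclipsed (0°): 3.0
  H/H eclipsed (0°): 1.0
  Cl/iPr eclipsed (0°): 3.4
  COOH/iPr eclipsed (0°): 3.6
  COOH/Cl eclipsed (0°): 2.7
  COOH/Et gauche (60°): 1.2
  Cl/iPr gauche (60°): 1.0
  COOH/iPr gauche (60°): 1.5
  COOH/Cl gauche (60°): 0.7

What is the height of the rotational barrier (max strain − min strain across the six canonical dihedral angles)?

Cl at 0° (eclipsed): H(0°)/Cl(0°) eclipsed 1.3; COOH(120°)/H(120°) eclipsed 1.6; iPr(240°)/H(240°) eclipsed 2.2 → 5.1 kcal/mol.
Cl at 60° (staggered): COOH(120°)/Cl(60°) gauche 0.7 → 0.7 kcal/mol.
Cl at 120° (eclipsed): H(0°)/H(0°) eclipsed 1.0; COOH(120°)/Cl(120°) eclipsed 2.7; iPr(240°)/H(240°) eclipsed 2.2 → 5.9 kcal/mol.
Cl at 180° (staggered): COOH(120°)/Cl(180°) gauche 0.7; iPr(240°)/Cl(180°) gauche 1.0 → 1.7 kcal/mol.
Cl at 240° (eclipsed): H(0°)/H(0°) eclipsed 1.0; COOH(120°)/H(120°) eclipsed 1.6; iPr(240°)/Cl(240°) eclipsed 3.4 → 6.0 kcal/mol.
Cl at 300° (staggered): iPr(240°)/Cl(300°) gauche 1.0 → 1.0 kcal/mol.
Max at 240° (6.0 kcal/mol), min at 60° (0.7 kcal/mol); barrier = 5.3 kcal/mol.

5.3 kcal/mol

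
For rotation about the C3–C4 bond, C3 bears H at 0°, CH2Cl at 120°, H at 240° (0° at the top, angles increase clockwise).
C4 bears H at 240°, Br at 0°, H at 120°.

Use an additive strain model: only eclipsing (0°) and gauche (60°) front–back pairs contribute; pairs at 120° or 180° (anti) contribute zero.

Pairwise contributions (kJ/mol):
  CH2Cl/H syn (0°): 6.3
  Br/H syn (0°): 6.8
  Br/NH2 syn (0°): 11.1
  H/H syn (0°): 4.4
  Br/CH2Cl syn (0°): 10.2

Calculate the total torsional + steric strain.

17.5 kJ/mol

This conformer is eclipsed. H at 0° is eclipsed with Br at 0° (6.8); CH2Cl at 120° is eclipsed with H at 120° (6.3); H at 240° is eclipsed with H at 240° (4.4). Total 17.5 kJ/mol.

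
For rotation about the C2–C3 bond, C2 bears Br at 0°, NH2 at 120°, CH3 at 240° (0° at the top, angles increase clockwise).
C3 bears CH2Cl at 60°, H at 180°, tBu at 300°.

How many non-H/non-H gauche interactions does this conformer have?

4

Non-H gauche pairs: Br(0°)/CH2Cl(60°); Br(0°)/tBu(300°); NH2(120°)/CH2Cl(60°); CH3(240°)/tBu(300°) — 4 interactions.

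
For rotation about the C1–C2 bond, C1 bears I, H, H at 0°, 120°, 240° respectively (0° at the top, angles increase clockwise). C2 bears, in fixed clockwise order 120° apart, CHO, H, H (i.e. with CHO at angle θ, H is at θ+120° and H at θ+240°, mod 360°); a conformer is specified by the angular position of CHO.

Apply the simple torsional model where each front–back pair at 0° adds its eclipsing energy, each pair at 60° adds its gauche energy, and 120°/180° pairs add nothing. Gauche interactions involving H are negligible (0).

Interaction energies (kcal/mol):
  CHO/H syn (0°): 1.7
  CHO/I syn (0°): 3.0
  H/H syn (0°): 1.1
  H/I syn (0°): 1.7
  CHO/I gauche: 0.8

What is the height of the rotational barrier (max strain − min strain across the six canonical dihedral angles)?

5.2 kcal/mol

CHO at 0° (eclipsed): I(0°)/CHO(0°) eclipsed 3.0; H(120°)/H(120°) eclipsed 1.1; H(240°)/H(240°) eclipsed 1.1 → 5.2 kcal/mol.
CHO at 60° (staggered): I(0°)/CHO(60°) gauche 0.8 → 0.8 kcal/mol.
CHO at 120° (eclipsed): I(0°)/H(0°) eclipsed 1.7; H(120°)/CHO(120°) eclipsed 1.7; H(240°)/H(240°) eclipsed 1.1 → 4.5 kcal/mol.
CHO at 180° (staggered): no non-H gauche contacts → 0.0 kcal/mol.
CHO at 240° (eclipsed): I(0°)/H(0°) eclipsed 1.7; H(120°)/H(120°) eclipsed 1.1; H(240°)/CHO(240°) eclipsed 1.7 → 4.5 kcal/mol.
CHO at 300° (staggered): I(0°)/CHO(300°) gauche 0.8 → 0.8 kcal/mol.
Max at 0° (5.2 kcal/mol), min at 180° (0.0 kcal/mol); barrier = 5.2 kcal/mol.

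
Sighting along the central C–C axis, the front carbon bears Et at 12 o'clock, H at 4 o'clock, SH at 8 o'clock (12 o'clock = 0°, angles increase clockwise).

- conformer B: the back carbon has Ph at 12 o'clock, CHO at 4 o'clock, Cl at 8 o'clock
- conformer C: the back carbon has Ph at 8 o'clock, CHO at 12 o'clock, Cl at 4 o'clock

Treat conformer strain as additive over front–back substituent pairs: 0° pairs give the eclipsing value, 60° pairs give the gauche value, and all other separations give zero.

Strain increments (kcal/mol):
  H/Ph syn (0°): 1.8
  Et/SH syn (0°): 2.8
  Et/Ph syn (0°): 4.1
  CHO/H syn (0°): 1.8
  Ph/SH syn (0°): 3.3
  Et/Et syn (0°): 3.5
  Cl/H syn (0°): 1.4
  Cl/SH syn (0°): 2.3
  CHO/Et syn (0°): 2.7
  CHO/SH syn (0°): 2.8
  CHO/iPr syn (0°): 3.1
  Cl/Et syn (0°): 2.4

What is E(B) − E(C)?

B is eclipsed. Et at 0° is eclipsed with Ph at 0° (4.1); H at 120° is eclipsed with CHO at 120° (1.8); SH at 240° is eclipsed with Cl at 240° (2.3). Total 8.2 kcal/mol.
C is eclipsed. Et at 0° is eclipsed with CHO at 0° (2.7); H at 120° is eclipsed with Cl at 120° (1.4); SH at 240° is eclipsed with Ph at 240° (3.3). Total 7.4 kcal/mol.
E(B) − E(C) = 8.2 − 7.4 = +0.8 kcal/mol.

+0.8 kcal/mol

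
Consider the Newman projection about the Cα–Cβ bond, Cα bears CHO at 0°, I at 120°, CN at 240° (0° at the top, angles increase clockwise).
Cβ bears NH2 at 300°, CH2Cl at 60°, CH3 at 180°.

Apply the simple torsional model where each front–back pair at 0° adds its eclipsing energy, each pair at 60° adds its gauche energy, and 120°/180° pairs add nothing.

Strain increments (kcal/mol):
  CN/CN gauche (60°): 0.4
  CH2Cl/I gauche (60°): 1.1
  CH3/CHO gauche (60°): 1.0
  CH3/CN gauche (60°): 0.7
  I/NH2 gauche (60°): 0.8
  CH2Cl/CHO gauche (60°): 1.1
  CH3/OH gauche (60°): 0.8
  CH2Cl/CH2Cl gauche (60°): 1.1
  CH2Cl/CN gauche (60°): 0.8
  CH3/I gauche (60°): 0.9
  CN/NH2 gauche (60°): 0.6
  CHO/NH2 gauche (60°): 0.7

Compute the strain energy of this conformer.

This conformer (staggered): CHO(0°)/NH2(300°) gauche 0.7; CHO(0°)/CH2Cl(60°) gauche 1.1; I(120°)/CH2Cl(60°) gauche 1.1; I(120°)/CH3(180°) gauche 0.9; CN(240°)/NH2(300°) gauche 0.6; CN(240°)/CH3(180°) gauche 0.7 → 5.1 kcal/mol.

5.1 kcal/mol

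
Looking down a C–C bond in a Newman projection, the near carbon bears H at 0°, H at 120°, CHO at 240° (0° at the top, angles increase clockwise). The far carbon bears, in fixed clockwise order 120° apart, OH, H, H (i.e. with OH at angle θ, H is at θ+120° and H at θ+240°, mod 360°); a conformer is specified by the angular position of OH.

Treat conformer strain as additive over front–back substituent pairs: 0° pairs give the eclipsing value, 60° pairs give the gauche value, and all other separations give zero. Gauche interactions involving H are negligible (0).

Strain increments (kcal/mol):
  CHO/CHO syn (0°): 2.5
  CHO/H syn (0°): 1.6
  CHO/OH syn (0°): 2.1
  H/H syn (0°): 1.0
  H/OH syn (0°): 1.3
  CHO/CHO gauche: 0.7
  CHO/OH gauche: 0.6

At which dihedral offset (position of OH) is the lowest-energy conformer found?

OH at 0° (eclipsed): H–OH eclipsed, H–H eclipsed, CHO–H eclipsed; 1.3 + 1.0 + 1.6 = 3.9 kcal/mol.
OH at 60° (staggered): no non-H gauche contacts → 0.0 kcal/mol.
OH at 120° (eclipsed): H–H eclipsed, H–OH eclipsed, CHO–H eclipsed; 1.0 + 1.3 + 1.6 = 3.9 kcal/mol.
OH at 180° (staggered): CHO–OH gauche; 0.6 = 0.6 kcal/mol.
OH at 240° (eclipsed): H–H eclipsed, H–H eclipsed, CHO–OH eclipsed; 1.0 + 1.0 + 2.1 = 4.1 kcal/mol.
OH at 300° (staggered): CHO–OH gauche; 0.6 = 0.6 kcal/mol.
The minimum (0.0 kcal/mol) occurs with OH at 60°.

60°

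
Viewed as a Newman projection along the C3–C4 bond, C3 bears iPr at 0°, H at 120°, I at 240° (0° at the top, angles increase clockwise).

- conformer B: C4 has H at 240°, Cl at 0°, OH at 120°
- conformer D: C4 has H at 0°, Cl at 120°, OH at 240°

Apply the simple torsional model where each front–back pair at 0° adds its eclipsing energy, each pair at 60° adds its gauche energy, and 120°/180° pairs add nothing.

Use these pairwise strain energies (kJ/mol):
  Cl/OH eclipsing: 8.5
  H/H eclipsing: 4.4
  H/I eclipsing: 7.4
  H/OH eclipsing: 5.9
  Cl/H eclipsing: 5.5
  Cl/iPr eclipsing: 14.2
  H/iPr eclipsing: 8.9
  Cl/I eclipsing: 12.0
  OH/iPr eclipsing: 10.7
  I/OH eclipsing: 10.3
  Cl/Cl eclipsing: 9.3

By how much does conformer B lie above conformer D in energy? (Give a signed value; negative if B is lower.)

+2.8 kJ/mol

B (eclipsed): iPr(0°)/Cl(0°) eclipsed 14.2; H(120°)/OH(120°) eclipsed 5.9; I(240°)/H(240°) eclipsed 7.4 → 27.5 kJ/mol.
D (eclipsed): iPr(0°)/H(0°) eclipsed 8.9; H(120°)/Cl(120°) eclipsed 5.5; I(240°)/OH(240°) eclipsed 10.3 → 24.7 kJ/mol.
E(B) − E(D) = 27.5 − 24.7 = +2.8 kJ/mol.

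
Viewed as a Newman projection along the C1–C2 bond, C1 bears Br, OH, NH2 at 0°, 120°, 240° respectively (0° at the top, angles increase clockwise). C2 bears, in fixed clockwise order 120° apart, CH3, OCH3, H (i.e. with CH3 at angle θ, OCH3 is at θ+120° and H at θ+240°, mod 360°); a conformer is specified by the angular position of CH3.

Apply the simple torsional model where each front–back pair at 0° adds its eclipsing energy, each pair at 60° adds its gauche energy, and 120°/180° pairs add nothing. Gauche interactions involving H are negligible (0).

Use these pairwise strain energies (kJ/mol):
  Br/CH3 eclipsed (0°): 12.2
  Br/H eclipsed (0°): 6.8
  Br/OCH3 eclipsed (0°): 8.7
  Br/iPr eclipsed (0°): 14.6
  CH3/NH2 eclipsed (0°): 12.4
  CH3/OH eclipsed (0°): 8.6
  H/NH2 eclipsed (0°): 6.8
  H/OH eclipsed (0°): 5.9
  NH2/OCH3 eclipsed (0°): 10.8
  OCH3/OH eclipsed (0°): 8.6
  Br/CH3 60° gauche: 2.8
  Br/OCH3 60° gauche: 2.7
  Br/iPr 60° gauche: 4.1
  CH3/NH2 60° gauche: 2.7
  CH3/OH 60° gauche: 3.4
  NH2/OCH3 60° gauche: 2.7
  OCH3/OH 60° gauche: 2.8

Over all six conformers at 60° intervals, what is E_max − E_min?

CH3 at 0° (eclipsed): Br(0°)/CH3(0°) eclipsed 12.2; OH(120°)/OCH3(120°) eclipsed 8.6; NH2(240°)/H(240°) eclipsed 6.8 → 27.6 kJ/mol.
CH3 at 60° (staggered): Br(0°)/CH3(60°) gauche 2.8; OH(120°)/CH3(60°) gauche 3.4; OH(120°)/OCH3(180°) gauche 2.8; NH2(240°)/OCH3(180°) gauche 2.7 → 11.7 kJ/mol.
CH3 at 120° (eclipsed): Br(0°)/H(0°) eclipsed 6.8; OH(120°)/CH3(120°) eclipsed 8.6; NH2(240°)/OCH3(240°) eclipsed 10.8 → 26.2 kJ/mol.
CH3 at 180° (staggered): Br(0°)/OCH3(300°) gauche 2.7; OH(120°)/CH3(180°) gauche 3.4; NH2(240°)/CH3(180°) gauche 2.7; NH2(240°)/OCH3(300°) gauche 2.7 → 11.5 kJ/mol.
CH3 at 240° (eclipsed): Br(0°)/OCH3(0°) eclipsed 8.7; OH(120°)/H(120°) eclipsed 5.9; NH2(240°)/CH3(240°) eclipsed 12.4 → 27.0 kJ/mol.
CH3 at 300° (staggered): Br(0°)/CH3(300°) gauche 2.8; Br(0°)/OCH3(60°) gauche 2.7; OH(120°)/OCH3(60°) gauche 2.8; NH2(240°)/CH3(300°) gauche 2.7 → 11.0 kJ/mol.
Max at 0° (27.6 kJ/mol), min at 300° (11.0 kJ/mol); barrier = 16.6 kJ/mol.

16.6 kJ/mol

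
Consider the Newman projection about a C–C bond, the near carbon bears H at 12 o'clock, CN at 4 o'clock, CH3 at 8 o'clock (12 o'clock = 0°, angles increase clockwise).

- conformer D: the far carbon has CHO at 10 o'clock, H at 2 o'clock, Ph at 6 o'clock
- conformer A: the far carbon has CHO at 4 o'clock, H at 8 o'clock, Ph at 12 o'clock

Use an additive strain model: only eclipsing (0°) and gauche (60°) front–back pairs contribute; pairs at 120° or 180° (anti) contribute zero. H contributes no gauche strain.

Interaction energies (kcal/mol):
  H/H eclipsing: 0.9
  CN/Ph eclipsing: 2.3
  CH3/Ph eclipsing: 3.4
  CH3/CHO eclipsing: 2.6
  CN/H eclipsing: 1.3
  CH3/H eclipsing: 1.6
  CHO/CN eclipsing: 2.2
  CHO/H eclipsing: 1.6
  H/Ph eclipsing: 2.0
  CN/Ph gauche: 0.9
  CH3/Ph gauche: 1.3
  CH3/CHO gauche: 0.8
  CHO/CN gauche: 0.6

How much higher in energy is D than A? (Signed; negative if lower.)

D (staggered): CN–Ph gauche, CH3–CHO gauche, CH3–Ph gauche; 0.9 + 0.8 + 1.3 = 3.0 kcal/mol.
A (eclipsed): H–Ph eclipsed, CN–CHO eclipsed, CH3–H eclipsed; 2.0 + 2.2 + 1.6 = 5.8 kcal/mol.
E(D) − E(A) = 3.0 − 5.8 = -2.8 kcal/mol.

-2.8 kcal/mol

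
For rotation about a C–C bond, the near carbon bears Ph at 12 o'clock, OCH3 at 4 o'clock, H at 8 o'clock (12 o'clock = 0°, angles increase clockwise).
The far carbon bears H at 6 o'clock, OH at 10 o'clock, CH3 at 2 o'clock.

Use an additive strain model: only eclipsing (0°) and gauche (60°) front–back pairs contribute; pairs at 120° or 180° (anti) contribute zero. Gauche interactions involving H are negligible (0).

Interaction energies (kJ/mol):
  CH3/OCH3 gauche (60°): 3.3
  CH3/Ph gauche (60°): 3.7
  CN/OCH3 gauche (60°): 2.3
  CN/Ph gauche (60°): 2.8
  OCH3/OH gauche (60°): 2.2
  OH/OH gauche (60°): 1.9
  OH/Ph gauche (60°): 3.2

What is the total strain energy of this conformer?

This conformer (staggered): Ph–OH gauche, Ph–CH3 gauche, OCH3–CH3 gauche; 3.2 + 3.7 + 3.3 = 10.2 kJ/mol.

10.2 kJ/mol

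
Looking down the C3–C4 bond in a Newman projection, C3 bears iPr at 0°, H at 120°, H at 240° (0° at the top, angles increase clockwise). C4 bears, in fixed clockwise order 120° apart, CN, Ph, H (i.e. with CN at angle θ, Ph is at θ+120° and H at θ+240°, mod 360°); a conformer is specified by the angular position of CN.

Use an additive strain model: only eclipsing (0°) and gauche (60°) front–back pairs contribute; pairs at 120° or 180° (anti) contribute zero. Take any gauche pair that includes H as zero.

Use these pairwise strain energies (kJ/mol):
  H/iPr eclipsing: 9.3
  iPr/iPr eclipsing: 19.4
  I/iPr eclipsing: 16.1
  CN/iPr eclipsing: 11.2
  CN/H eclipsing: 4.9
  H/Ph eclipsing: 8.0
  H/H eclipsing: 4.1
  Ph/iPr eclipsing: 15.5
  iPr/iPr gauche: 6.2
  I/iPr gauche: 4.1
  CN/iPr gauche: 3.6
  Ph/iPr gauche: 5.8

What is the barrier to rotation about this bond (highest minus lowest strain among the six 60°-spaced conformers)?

20.9 kJ/mol

CN at 0° (eclipsed): iPr–CN eclipsed, H–Ph eclipsed, H–H eclipsed; 11.2 + 8.0 + 4.1 = 23.3 kJ/mol.
CN at 60° (staggered): iPr–CN gauche; 3.6 = 3.6 kJ/mol.
CN at 120° (eclipsed): iPr–H eclipsed, H–CN eclipsed, H–Ph eclipsed; 9.3 + 4.9 + 8.0 = 22.2 kJ/mol.
CN at 180° (staggered): iPr–Ph gauche; 5.8 = 5.8 kJ/mol.
CN at 240° (eclipsed): iPr–Ph eclipsed, H–H eclipsed, H–CN eclipsed; 15.5 + 4.1 + 4.9 = 24.5 kJ/mol.
CN at 300° (staggered): iPr–CN gauche, iPr–Ph gauche; 3.6 + 5.8 = 9.4 kJ/mol.
Max at 240° (24.5 kJ/mol), min at 60° (3.6 kJ/mol); barrier = 20.9 kJ/mol.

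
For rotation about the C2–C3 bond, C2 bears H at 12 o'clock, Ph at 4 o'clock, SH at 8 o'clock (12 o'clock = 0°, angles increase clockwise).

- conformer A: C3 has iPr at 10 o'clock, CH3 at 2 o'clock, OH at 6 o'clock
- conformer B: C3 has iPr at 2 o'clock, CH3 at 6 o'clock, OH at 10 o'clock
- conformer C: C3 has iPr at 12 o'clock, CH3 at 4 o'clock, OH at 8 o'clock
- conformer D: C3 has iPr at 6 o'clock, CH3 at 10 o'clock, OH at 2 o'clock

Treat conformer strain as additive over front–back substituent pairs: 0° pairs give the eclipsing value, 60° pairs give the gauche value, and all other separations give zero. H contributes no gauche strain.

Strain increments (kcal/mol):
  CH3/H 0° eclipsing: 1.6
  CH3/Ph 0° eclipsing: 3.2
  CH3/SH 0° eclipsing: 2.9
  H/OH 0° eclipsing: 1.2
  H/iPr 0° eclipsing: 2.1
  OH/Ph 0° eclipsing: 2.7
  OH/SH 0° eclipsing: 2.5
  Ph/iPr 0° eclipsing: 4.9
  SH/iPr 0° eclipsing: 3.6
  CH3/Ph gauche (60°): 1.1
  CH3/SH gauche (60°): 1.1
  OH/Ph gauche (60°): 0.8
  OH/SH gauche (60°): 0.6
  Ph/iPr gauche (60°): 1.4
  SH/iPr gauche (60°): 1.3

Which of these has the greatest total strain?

C

A (staggered): Ph(120°)/CH3(60°) gauche 1.1; Ph(120°)/OH(180°) gauche 0.8; SH(240°)/iPr(300°) gauche 1.3; SH(240°)/OH(180°) gauche 0.6 → 3.8 kcal/mol.
B (staggered): Ph(120°)/iPr(60°) gauche 1.4; Ph(120°)/CH3(180°) gauche 1.1; SH(240°)/CH3(180°) gauche 1.1; SH(240°)/OH(300°) gauche 0.6 → 4.2 kcal/mol.
C (eclipsed): H(0°)/iPr(0°) eclipsed 2.1; Ph(120°)/CH3(120°) eclipsed 3.2; SH(240°)/OH(240°) eclipsed 2.5 → 7.8 kcal/mol.
D (staggered): Ph(120°)/iPr(180°) gauche 1.4; Ph(120°)/OH(60°) gauche 0.8; SH(240°)/iPr(180°) gauche 1.3; SH(240°)/CH3(300°) gauche 1.1 → 4.6 kcal/mol.
C has the highest total (7.8 kcal/mol).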